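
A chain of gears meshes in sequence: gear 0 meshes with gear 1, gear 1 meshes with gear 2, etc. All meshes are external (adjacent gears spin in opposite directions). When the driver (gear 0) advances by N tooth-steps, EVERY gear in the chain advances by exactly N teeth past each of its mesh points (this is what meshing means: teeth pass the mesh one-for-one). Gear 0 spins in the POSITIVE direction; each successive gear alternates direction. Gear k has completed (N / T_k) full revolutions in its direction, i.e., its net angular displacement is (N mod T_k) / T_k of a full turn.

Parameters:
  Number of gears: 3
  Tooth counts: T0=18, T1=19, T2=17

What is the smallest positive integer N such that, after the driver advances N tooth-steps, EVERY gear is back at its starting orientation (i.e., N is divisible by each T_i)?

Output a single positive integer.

Gear k returns to start when N is a multiple of T_k.
All gears at start simultaneously when N is a common multiple of [18, 19, 17]; the smallest such N is lcm(18, 19, 17).
Start: lcm = T0 = 18
Fold in T1=19: gcd(18, 19) = 1; lcm(18, 19) = 18 * 19 / 1 = 342 / 1 = 342
Fold in T2=17: gcd(342, 17) = 1; lcm(342, 17) = 342 * 17 / 1 = 5814 / 1 = 5814
Full cycle length = 5814

Answer: 5814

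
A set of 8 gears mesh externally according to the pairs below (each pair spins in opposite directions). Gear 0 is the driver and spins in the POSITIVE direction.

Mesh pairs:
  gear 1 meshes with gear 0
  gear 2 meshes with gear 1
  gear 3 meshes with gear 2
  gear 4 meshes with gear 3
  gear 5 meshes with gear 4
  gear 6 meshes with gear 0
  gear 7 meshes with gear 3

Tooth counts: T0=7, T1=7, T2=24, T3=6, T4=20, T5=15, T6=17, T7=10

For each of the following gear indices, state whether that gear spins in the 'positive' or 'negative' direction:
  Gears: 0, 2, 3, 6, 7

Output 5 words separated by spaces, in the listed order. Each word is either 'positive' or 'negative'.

Answer: positive positive negative negative positive

Derivation:
Gear 0 (driver): positive (depth 0)
  gear 1: meshes with gear 0 -> depth 1 -> negative (opposite of gear 0)
  gear 2: meshes with gear 1 -> depth 2 -> positive (opposite of gear 1)
  gear 3: meshes with gear 2 -> depth 3 -> negative (opposite of gear 2)
  gear 4: meshes with gear 3 -> depth 4 -> positive (opposite of gear 3)
  gear 5: meshes with gear 4 -> depth 5 -> negative (opposite of gear 4)
  gear 6: meshes with gear 0 -> depth 1 -> negative (opposite of gear 0)
  gear 7: meshes with gear 3 -> depth 4 -> positive (opposite of gear 3)
Queried indices 0, 2, 3, 6, 7 -> positive, positive, negative, negative, positive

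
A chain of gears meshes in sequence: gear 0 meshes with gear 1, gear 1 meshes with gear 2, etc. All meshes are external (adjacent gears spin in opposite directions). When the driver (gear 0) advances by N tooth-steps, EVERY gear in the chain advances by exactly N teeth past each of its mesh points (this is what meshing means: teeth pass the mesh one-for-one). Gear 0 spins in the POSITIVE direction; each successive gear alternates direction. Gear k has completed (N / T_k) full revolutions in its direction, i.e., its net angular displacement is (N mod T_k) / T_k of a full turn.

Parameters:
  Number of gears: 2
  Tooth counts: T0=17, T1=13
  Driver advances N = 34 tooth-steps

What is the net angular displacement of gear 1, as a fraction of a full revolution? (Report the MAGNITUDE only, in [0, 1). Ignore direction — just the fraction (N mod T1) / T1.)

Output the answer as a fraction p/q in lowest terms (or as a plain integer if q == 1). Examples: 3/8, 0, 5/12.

Answer: 8/13

Derivation:
Chain of 2 gears, tooth counts: [17, 13]
  gear 0: T0=17, direction=positive, advance = 34 mod 17 = 0 teeth = 0/17 turn
  gear 1: T1=13, direction=negative, advance = 34 mod 13 = 8 teeth = 8/13 turn
Gear 1: 34 mod 13 = 8
Fraction = 8 / 13 = 8/13 (gcd(8,13)=1) = 8/13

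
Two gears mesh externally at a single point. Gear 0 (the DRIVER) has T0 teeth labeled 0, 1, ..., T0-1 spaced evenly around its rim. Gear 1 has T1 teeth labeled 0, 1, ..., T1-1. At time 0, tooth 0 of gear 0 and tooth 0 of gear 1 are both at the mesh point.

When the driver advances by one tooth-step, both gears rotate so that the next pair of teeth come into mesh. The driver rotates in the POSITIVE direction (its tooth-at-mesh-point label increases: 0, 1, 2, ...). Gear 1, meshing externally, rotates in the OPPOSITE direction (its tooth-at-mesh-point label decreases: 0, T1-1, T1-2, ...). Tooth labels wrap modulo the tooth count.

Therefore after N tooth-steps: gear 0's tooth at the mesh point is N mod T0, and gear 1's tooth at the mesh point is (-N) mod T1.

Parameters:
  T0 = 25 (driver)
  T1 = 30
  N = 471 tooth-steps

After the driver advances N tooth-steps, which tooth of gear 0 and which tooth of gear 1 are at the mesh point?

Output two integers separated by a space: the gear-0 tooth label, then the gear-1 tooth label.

Gear 0 (driver, T0=25): tooth at mesh = N mod T0
  471 = 18 * 25 + 21, so 471 mod 25 = 21
  gear 0 tooth = 21
Gear 1 (driven, T1=30): tooth at mesh = (-N) mod T1
  471 = 15 * 30 + 21, so 471 mod 30 = 21
  (-471) mod 30 = (-21) mod 30 = 30 - 21 = 9
Mesh after 471 steps: gear-0 tooth 21 meets gear-1 tooth 9

Answer: 21 9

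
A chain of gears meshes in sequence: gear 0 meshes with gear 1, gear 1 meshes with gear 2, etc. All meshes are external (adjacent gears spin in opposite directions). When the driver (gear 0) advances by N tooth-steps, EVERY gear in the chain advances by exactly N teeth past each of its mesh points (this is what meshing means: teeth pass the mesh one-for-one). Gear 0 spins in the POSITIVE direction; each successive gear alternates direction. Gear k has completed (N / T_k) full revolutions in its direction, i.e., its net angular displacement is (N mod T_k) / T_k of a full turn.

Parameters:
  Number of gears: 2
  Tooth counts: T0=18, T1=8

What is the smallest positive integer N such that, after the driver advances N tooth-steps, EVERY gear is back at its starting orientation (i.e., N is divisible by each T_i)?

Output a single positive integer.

Gear k returns to start when N is a multiple of T_k.
All gears at start simultaneously when N is a common multiple of [18, 8]; the smallest such N is lcm(18, 8).
Start: lcm = T0 = 18
Fold in T1=8: gcd(18, 8) = 2; lcm(18, 8) = 18 * 8 / 2 = 144 / 2 = 72
Full cycle length = 72

Answer: 72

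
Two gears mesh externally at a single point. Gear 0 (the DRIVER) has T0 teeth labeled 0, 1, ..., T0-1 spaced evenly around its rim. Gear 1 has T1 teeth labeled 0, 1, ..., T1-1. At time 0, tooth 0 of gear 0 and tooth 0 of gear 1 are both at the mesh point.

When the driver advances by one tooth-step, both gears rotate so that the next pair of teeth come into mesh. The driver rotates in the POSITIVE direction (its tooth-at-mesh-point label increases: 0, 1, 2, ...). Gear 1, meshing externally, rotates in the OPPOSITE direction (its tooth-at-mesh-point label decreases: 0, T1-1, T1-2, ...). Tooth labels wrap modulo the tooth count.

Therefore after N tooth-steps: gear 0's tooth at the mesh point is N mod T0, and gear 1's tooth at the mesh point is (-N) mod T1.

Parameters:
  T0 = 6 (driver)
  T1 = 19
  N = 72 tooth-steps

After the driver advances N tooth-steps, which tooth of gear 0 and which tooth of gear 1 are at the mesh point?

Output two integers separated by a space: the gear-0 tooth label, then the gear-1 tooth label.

Answer: 0 4

Derivation:
Gear 0 (driver, T0=6): tooth at mesh = N mod T0
  72 = 12 * 6 + 0, so 72 mod 6 = 0
  gear 0 tooth = 0
Gear 1 (driven, T1=19): tooth at mesh = (-N) mod T1
  72 = 3 * 19 + 15, so 72 mod 19 = 15
  (-72) mod 19 = (-15) mod 19 = 19 - 15 = 4
Mesh after 72 steps: gear-0 tooth 0 meets gear-1 tooth 4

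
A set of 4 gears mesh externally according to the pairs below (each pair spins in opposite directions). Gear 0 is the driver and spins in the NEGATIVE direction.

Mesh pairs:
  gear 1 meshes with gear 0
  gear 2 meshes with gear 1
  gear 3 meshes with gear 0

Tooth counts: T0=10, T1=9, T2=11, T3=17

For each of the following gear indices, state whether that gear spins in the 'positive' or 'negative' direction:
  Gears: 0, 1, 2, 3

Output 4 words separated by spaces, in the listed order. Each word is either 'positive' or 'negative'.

Gear 0 (driver): negative (depth 0)
  gear 1: meshes with gear 0 -> depth 1 -> positive (opposite of gear 0)
  gear 2: meshes with gear 1 -> depth 2 -> negative (opposite of gear 1)
  gear 3: meshes with gear 0 -> depth 1 -> positive (opposite of gear 0)
Queried indices 0, 1, 2, 3 -> negative, positive, negative, positive

Answer: negative positive negative positive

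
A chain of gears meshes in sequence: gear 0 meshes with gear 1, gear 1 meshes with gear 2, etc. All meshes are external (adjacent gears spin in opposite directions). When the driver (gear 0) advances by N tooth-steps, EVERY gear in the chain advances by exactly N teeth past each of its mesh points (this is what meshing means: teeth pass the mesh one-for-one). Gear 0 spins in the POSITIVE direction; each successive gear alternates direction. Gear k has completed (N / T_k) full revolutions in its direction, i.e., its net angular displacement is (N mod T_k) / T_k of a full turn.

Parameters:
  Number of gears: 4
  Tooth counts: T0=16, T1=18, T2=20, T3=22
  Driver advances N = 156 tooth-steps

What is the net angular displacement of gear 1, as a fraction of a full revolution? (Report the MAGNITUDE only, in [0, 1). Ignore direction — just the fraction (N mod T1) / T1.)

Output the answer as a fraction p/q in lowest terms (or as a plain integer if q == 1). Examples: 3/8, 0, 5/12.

Chain of 4 gears, tooth counts: [16, 18, 20, 22]
  gear 0: T0=16, direction=positive, advance = 156 mod 16 = 12 teeth = 12/16 turn
  gear 1: T1=18, direction=negative, advance = 156 mod 18 = 12 teeth = 12/18 turn
  gear 2: T2=20, direction=positive, advance = 156 mod 20 = 16 teeth = 16/20 turn
  gear 3: T3=22, direction=negative, advance = 156 mod 22 = 2 teeth = 2/22 turn
Gear 1: 156 mod 18 = 12
Fraction = 12 / 18 = 2/3 (gcd(12,18)=6) = 2/3

Answer: 2/3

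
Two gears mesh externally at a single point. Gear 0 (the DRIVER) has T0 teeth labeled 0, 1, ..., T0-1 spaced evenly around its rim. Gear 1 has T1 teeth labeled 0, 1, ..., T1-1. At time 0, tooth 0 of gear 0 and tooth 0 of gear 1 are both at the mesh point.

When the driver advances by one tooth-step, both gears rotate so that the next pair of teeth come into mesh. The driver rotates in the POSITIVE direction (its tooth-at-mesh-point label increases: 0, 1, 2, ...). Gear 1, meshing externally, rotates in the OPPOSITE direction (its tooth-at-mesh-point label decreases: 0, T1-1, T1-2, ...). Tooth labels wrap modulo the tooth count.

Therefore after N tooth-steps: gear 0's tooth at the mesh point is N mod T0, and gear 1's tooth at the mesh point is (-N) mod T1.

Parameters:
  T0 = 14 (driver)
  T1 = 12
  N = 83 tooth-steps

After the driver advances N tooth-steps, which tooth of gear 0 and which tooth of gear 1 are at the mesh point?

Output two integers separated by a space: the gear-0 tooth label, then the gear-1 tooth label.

Gear 0 (driver, T0=14): tooth at mesh = N mod T0
  83 = 5 * 14 + 13, so 83 mod 14 = 13
  gear 0 tooth = 13
Gear 1 (driven, T1=12): tooth at mesh = (-N) mod T1
  83 = 6 * 12 + 11, so 83 mod 12 = 11
  (-83) mod 12 = (-11) mod 12 = 12 - 11 = 1
Mesh after 83 steps: gear-0 tooth 13 meets gear-1 tooth 1

Answer: 13 1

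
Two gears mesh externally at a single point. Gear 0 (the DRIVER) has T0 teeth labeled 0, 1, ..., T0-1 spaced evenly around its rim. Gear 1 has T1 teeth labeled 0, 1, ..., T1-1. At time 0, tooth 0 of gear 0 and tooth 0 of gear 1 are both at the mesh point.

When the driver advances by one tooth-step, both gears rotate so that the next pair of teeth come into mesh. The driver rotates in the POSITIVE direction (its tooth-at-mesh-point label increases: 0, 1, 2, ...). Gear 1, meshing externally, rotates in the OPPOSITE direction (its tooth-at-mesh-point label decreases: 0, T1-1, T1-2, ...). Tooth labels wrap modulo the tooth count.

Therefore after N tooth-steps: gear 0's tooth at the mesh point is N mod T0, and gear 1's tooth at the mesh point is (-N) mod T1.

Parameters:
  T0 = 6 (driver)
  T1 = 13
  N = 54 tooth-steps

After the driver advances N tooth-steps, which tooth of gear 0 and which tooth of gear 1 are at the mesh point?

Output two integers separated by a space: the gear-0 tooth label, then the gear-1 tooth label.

Gear 0 (driver, T0=6): tooth at mesh = N mod T0
  54 = 9 * 6 + 0, so 54 mod 6 = 0
  gear 0 tooth = 0
Gear 1 (driven, T1=13): tooth at mesh = (-N) mod T1
  54 = 4 * 13 + 2, so 54 mod 13 = 2
  (-54) mod 13 = (-2) mod 13 = 13 - 2 = 11
Mesh after 54 steps: gear-0 tooth 0 meets gear-1 tooth 11

Answer: 0 11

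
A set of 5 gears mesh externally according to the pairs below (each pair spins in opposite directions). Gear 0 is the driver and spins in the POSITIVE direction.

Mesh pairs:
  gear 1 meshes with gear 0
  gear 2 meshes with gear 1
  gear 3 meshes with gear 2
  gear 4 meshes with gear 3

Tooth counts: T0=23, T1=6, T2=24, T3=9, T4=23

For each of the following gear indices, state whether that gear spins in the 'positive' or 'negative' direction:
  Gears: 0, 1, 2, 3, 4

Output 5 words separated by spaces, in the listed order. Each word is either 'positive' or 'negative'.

Answer: positive negative positive negative positive

Derivation:
Gear 0 (driver): positive (depth 0)
  gear 1: meshes with gear 0 -> depth 1 -> negative (opposite of gear 0)
  gear 2: meshes with gear 1 -> depth 2 -> positive (opposite of gear 1)
  gear 3: meshes with gear 2 -> depth 3 -> negative (opposite of gear 2)
  gear 4: meshes with gear 3 -> depth 4 -> positive (opposite of gear 3)
Queried indices 0, 1, 2, 3, 4 -> positive, negative, positive, negative, positive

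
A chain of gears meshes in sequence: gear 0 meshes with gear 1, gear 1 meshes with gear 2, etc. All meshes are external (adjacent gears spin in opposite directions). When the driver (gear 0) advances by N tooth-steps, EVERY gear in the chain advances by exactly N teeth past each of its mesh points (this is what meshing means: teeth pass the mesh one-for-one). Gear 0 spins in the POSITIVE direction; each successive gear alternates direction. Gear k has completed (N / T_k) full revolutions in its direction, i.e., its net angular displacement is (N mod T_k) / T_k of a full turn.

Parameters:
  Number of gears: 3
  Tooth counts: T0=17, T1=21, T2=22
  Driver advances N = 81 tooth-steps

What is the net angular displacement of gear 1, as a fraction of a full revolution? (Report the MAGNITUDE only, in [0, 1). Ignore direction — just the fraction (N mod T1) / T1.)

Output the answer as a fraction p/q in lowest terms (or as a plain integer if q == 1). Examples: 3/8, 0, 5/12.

Chain of 3 gears, tooth counts: [17, 21, 22]
  gear 0: T0=17, direction=positive, advance = 81 mod 17 = 13 teeth = 13/17 turn
  gear 1: T1=21, direction=negative, advance = 81 mod 21 = 18 teeth = 18/21 turn
  gear 2: T2=22, direction=positive, advance = 81 mod 22 = 15 teeth = 15/22 turn
Gear 1: 81 mod 21 = 18
Fraction = 18 / 21 = 6/7 (gcd(18,21)=3) = 6/7

Answer: 6/7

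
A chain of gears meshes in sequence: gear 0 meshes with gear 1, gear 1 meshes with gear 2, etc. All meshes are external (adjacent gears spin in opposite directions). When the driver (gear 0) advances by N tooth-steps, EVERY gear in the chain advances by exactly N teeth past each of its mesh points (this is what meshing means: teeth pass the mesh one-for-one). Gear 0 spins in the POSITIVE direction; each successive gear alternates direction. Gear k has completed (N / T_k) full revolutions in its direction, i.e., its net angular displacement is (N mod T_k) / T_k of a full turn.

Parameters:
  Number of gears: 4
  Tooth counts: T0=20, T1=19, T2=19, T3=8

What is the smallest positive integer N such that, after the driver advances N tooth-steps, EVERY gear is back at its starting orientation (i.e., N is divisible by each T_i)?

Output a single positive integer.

Answer: 760

Derivation:
Gear k returns to start when N is a multiple of T_k.
All gears at start simultaneously when N is a common multiple of [20, 19, 19, 8]; the smallest such N is lcm(20, 19, 19, 8).
Start: lcm = T0 = 20
Fold in T1=19: gcd(20, 19) = 1; lcm(20, 19) = 20 * 19 / 1 = 380 / 1 = 380
Fold in T2=19: gcd(380, 19) = 19; lcm(380, 19) = 380 * 19 / 19 = 7220 / 19 = 380
Fold in T3=8: gcd(380, 8) = 4; lcm(380, 8) = 380 * 8 / 4 = 3040 / 4 = 760
Full cycle length = 760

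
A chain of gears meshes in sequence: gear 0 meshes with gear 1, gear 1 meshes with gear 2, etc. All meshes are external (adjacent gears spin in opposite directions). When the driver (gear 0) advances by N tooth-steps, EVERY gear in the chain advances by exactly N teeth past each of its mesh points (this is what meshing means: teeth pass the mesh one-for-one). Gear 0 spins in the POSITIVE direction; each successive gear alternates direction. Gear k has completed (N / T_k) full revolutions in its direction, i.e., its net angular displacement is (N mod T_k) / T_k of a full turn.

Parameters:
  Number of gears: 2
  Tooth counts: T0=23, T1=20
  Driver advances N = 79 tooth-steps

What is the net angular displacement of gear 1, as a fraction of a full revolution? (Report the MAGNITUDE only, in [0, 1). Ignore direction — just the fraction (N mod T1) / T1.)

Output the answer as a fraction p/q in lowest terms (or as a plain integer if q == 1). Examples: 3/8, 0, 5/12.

Answer: 19/20

Derivation:
Chain of 2 gears, tooth counts: [23, 20]
  gear 0: T0=23, direction=positive, advance = 79 mod 23 = 10 teeth = 10/23 turn
  gear 1: T1=20, direction=negative, advance = 79 mod 20 = 19 teeth = 19/20 turn
Gear 1: 79 mod 20 = 19
Fraction = 19 / 20 = 19/20 (gcd(19,20)=1) = 19/20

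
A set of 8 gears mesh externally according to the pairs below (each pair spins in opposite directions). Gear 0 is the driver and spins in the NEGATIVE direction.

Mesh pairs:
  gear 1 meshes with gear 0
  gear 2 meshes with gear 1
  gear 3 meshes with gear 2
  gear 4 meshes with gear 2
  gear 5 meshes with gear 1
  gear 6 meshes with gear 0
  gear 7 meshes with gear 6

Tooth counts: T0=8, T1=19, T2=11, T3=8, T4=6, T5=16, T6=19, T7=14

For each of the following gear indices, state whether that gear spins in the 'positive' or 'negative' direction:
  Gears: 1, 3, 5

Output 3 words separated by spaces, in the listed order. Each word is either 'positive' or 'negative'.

Answer: positive positive negative

Derivation:
Gear 0 (driver): negative (depth 0)
  gear 1: meshes with gear 0 -> depth 1 -> positive (opposite of gear 0)
  gear 2: meshes with gear 1 -> depth 2 -> negative (opposite of gear 1)
  gear 3: meshes with gear 2 -> depth 3 -> positive (opposite of gear 2)
  gear 4: meshes with gear 2 -> depth 3 -> positive (opposite of gear 2)
  gear 5: meshes with gear 1 -> depth 2 -> negative (opposite of gear 1)
  gear 6: meshes with gear 0 -> depth 1 -> positive (opposite of gear 0)
  gear 7: meshes with gear 6 -> depth 2 -> negative (opposite of gear 6)
Queried indices 1, 3, 5 -> positive, positive, negative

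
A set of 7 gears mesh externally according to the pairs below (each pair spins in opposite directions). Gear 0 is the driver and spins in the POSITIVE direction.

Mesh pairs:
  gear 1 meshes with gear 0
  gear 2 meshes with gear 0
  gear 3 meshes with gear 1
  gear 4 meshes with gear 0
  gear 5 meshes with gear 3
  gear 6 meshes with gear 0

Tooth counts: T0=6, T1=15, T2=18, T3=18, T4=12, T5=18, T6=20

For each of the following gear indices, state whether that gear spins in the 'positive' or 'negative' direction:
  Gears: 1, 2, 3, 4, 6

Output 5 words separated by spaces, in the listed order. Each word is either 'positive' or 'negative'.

Answer: negative negative positive negative negative

Derivation:
Gear 0 (driver): positive (depth 0)
  gear 1: meshes with gear 0 -> depth 1 -> negative (opposite of gear 0)
  gear 2: meshes with gear 0 -> depth 1 -> negative (opposite of gear 0)
  gear 3: meshes with gear 1 -> depth 2 -> positive (opposite of gear 1)
  gear 4: meshes with gear 0 -> depth 1 -> negative (opposite of gear 0)
  gear 5: meshes with gear 3 -> depth 3 -> negative (opposite of gear 3)
  gear 6: meshes with gear 0 -> depth 1 -> negative (opposite of gear 0)
Queried indices 1, 2, 3, 4, 6 -> negative, negative, positive, negative, negative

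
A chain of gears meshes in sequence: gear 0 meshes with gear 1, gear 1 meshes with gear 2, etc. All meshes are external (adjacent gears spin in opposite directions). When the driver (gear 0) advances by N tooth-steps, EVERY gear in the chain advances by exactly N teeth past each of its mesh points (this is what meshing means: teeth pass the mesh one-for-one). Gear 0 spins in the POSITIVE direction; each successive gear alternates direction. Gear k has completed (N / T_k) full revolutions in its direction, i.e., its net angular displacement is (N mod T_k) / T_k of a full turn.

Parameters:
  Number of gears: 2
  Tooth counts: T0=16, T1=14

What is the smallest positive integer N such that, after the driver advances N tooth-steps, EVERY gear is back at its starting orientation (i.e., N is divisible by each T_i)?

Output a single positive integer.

Answer: 112

Derivation:
Gear k returns to start when N is a multiple of T_k.
All gears at start simultaneously when N is a common multiple of [16, 14]; the smallest such N is lcm(16, 14).
Start: lcm = T0 = 16
Fold in T1=14: gcd(16, 14) = 2; lcm(16, 14) = 16 * 14 / 2 = 224 / 2 = 112
Full cycle length = 112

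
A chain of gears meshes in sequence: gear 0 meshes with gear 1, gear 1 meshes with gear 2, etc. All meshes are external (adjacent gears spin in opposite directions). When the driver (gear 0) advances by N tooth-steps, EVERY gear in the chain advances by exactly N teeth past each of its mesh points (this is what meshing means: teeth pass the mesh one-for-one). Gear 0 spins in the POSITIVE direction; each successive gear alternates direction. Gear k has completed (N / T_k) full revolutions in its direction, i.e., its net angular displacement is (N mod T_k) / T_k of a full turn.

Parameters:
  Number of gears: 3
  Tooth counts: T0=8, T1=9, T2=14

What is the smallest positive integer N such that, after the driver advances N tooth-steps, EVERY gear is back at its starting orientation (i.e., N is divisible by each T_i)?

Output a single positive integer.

Gear k returns to start when N is a multiple of T_k.
All gears at start simultaneously when N is a common multiple of [8, 9, 14]; the smallest such N is lcm(8, 9, 14).
Start: lcm = T0 = 8
Fold in T1=9: gcd(8, 9) = 1; lcm(8, 9) = 8 * 9 / 1 = 72 / 1 = 72
Fold in T2=14: gcd(72, 14) = 2; lcm(72, 14) = 72 * 14 / 2 = 1008 / 2 = 504
Full cycle length = 504

Answer: 504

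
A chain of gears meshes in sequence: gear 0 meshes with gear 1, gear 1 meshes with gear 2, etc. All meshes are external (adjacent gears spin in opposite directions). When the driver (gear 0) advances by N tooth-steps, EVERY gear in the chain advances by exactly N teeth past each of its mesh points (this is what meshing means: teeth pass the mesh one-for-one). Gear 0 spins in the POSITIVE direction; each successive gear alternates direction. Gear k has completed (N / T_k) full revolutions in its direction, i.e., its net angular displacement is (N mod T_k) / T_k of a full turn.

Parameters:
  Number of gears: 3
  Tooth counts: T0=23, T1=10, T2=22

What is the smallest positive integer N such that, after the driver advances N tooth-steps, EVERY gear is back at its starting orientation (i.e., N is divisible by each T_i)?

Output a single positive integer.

Answer: 2530

Derivation:
Gear k returns to start when N is a multiple of T_k.
All gears at start simultaneously when N is a common multiple of [23, 10, 22]; the smallest such N is lcm(23, 10, 22).
Start: lcm = T0 = 23
Fold in T1=10: gcd(23, 10) = 1; lcm(23, 10) = 23 * 10 / 1 = 230 / 1 = 230
Fold in T2=22: gcd(230, 22) = 2; lcm(230, 22) = 230 * 22 / 2 = 5060 / 2 = 2530
Full cycle length = 2530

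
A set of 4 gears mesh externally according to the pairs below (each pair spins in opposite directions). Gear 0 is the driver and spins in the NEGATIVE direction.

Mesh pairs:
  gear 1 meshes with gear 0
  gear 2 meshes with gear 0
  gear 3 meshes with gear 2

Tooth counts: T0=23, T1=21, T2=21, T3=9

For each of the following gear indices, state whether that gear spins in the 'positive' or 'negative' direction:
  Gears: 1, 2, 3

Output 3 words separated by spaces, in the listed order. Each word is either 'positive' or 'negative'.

Gear 0 (driver): negative (depth 0)
  gear 1: meshes with gear 0 -> depth 1 -> positive (opposite of gear 0)
  gear 2: meshes with gear 0 -> depth 1 -> positive (opposite of gear 0)
  gear 3: meshes with gear 2 -> depth 2 -> negative (opposite of gear 2)
Queried indices 1, 2, 3 -> positive, positive, negative

Answer: positive positive negative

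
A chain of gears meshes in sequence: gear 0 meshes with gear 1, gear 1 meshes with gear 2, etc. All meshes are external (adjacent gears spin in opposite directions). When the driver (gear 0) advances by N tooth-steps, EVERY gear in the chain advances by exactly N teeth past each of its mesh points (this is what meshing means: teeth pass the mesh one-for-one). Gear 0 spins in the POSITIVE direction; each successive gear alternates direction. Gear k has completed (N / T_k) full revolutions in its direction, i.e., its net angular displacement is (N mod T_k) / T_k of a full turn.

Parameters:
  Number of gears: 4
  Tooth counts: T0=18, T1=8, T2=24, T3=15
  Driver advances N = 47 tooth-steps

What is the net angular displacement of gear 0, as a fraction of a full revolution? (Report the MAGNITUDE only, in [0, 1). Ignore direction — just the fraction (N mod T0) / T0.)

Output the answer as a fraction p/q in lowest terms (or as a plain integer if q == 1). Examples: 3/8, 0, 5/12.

Chain of 4 gears, tooth counts: [18, 8, 24, 15]
  gear 0: T0=18, direction=positive, advance = 47 mod 18 = 11 teeth = 11/18 turn
  gear 1: T1=8, direction=negative, advance = 47 mod 8 = 7 teeth = 7/8 turn
  gear 2: T2=24, direction=positive, advance = 47 mod 24 = 23 teeth = 23/24 turn
  gear 3: T3=15, direction=negative, advance = 47 mod 15 = 2 teeth = 2/15 turn
Gear 0: 47 mod 18 = 11
Fraction = 11 / 18 = 11/18 (gcd(11,18)=1) = 11/18

Answer: 11/18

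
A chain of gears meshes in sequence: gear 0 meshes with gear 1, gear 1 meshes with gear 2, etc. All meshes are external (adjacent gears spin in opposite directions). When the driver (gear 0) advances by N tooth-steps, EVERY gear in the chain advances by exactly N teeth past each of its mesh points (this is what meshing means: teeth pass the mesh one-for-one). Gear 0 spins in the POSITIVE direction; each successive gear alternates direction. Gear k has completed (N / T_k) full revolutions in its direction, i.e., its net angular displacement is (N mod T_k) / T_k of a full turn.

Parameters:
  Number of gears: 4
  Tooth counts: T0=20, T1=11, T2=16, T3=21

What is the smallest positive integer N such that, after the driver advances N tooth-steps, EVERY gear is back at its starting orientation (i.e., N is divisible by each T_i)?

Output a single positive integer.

Answer: 18480

Derivation:
Gear k returns to start when N is a multiple of T_k.
All gears at start simultaneously when N is a common multiple of [20, 11, 16, 21]; the smallest such N is lcm(20, 11, 16, 21).
Start: lcm = T0 = 20
Fold in T1=11: gcd(20, 11) = 1; lcm(20, 11) = 20 * 11 / 1 = 220 / 1 = 220
Fold in T2=16: gcd(220, 16) = 4; lcm(220, 16) = 220 * 16 / 4 = 3520 / 4 = 880
Fold in T3=21: gcd(880, 21) = 1; lcm(880, 21) = 880 * 21 / 1 = 18480 / 1 = 18480
Full cycle length = 18480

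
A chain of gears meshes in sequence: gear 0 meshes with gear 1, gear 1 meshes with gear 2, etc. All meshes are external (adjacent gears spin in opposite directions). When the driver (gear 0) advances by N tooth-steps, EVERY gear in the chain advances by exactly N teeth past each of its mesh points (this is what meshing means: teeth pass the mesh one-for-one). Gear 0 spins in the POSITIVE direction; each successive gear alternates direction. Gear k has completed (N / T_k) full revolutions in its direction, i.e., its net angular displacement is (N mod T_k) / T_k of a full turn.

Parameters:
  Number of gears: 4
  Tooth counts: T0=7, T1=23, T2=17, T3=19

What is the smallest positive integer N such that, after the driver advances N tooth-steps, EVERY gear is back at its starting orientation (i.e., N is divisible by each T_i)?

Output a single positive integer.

Gear k returns to start when N is a multiple of T_k.
All gears at start simultaneously when N is a common multiple of [7, 23, 17, 19]; the smallest such N is lcm(7, 23, 17, 19).
Start: lcm = T0 = 7
Fold in T1=23: gcd(7, 23) = 1; lcm(7, 23) = 7 * 23 / 1 = 161 / 1 = 161
Fold in T2=17: gcd(161, 17) = 1; lcm(161, 17) = 161 * 17 / 1 = 2737 / 1 = 2737
Fold in T3=19: gcd(2737, 19) = 1; lcm(2737, 19) = 2737 * 19 / 1 = 52003 / 1 = 52003
Full cycle length = 52003

Answer: 52003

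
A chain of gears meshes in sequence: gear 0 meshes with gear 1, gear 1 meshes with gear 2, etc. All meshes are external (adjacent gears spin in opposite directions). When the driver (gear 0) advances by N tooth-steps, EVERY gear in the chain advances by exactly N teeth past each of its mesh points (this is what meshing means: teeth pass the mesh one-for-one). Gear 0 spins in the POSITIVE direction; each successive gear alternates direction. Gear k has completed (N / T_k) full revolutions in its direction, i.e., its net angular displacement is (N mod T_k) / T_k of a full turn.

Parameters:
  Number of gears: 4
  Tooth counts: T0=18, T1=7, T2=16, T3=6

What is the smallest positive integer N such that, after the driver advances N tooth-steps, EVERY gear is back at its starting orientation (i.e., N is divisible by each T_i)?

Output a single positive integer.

Gear k returns to start when N is a multiple of T_k.
All gears at start simultaneously when N is a common multiple of [18, 7, 16, 6]; the smallest such N is lcm(18, 7, 16, 6).
Start: lcm = T0 = 18
Fold in T1=7: gcd(18, 7) = 1; lcm(18, 7) = 18 * 7 / 1 = 126 / 1 = 126
Fold in T2=16: gcd(126, 16) = 2; lcm(126, 16) = 126 * 16 / 2 = 2016 / 2 = 1008
Fold in T3=6: gcd(1008, 6) = 6; lcm(1008, 6) = 1008 * 6 / 6 = 6048 / 6 = 1008
Full cycle length = 1008

Answer: 1008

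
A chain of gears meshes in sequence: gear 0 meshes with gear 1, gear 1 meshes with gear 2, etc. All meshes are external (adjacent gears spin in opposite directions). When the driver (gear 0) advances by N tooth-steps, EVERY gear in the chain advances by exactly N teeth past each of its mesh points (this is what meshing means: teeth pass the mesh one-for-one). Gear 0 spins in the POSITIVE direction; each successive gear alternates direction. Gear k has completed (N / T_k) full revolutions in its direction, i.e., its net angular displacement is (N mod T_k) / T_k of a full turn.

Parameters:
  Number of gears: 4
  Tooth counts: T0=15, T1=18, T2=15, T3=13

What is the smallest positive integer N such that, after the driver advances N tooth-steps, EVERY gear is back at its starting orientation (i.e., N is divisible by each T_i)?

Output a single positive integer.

Gear k returns to start when N is a multiple of T_k.
All gears at start simultaneously when N is a common multiple of [15, 18, 15, 13]; the smallest such N is lcm(15, 18, 15, 13).
Start: lcm = T0 = 15
Fold in T1=18: gcd(15, 18) = 3; lcm(15, 18) = 15 * 18 / 3 = 270 / 3 = 90
Fold in T2=15: gcd(90, 15) = 15; lcm(90, 15) = 90 * 15 / 15 = 1350 / 15 = 90
Fold in T3=13: gcd(90, 13) = 1; lcm(90, 13) = 90 * 13 / 1 = 1170 / 1 = 1170
Full cycle length = 1170

Answer: 1170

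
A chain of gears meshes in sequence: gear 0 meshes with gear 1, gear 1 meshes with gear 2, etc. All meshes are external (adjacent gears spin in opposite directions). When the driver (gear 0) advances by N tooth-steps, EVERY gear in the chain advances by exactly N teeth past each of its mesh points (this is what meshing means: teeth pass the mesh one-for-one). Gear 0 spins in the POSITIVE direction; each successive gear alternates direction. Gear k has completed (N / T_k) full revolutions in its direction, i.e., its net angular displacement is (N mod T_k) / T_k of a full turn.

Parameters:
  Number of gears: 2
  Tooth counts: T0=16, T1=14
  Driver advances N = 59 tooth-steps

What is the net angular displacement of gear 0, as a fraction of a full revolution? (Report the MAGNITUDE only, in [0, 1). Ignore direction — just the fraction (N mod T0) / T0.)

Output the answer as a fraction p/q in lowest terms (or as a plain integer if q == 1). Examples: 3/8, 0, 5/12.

Answer: 11/16

Derivation:
Chain of 2 gears, tooth counts: [16, 14]
  gear 0: T0=16, direction=positive, advance = 59 mod 16 = 11 teeth = 11/16 turn
  gear 1: T1=14, direction=negative, advance = 59 mod 14 = 3 teeth = 3/14 turn
Gear 0: 59 mod 16 = 11
Fraction = 11 / 16 = 11/16 (gcd(11,16)=1) = 11/16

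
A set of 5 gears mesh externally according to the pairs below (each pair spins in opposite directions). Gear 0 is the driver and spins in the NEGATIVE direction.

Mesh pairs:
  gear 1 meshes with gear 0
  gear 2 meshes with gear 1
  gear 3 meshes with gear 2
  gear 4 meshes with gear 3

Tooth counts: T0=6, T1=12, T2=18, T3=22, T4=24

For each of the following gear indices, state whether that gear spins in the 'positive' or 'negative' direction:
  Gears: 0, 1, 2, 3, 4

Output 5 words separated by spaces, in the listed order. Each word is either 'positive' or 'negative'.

Answer: negative positive negative positive negative

Derivation:
Gear 0 (driver): negative (depth 0)
  gear 1: meshes with gear 0 -> depth 1 -> positive (opposite of gear 0)
  gear 2: meshes with gear 1 -> depth 2 -> negative (opposite of gear 1)
  gear 3: meshes with gear 2 -> depth 3 -> positive (opposite of gear 2)
  gear 4: meshes with gear 3 -> depth 4 -> negative (opposite of gear 3)
Queried indices 0, 1, 2, 3, 4 -> negative, positive, negative, positive, negative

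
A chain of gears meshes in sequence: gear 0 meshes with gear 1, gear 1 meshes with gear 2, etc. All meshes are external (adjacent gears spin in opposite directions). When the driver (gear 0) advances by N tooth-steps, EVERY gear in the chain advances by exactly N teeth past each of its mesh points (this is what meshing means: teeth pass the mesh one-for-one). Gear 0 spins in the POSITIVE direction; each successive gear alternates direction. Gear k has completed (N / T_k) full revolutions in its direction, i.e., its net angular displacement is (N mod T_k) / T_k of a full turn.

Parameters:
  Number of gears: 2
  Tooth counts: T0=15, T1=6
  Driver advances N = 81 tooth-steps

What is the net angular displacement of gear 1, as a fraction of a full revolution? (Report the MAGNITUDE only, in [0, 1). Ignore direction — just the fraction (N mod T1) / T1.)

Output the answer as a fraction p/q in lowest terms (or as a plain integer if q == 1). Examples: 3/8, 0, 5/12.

Answer: 1/2

Derivation:
Chain of 2 gears, tooth counts: [15, 6]
  gear 0: T0=15, direction=positive, advance = 81 mod 15 = 6 teeth = 6/15 turn
  gear 1: T1=6, direction=negative, advance = 81 mod 6 = 3 teeth = 3/6 turn
Gear 1: 81 mod 6 = 3
Fraction = 3 / 6 = 1/2 (gcd(3,6)=3) = 1/2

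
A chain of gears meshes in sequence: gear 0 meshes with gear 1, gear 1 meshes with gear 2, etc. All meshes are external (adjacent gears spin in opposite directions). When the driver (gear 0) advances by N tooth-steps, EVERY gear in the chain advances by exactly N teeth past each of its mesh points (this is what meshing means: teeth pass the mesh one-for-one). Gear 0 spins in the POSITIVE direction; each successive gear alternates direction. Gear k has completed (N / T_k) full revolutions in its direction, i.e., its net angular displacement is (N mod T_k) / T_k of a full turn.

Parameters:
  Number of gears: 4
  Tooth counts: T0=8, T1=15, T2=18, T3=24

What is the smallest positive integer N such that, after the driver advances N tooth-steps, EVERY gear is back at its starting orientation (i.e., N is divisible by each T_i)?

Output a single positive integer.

Gear k returns to start when N is a multiple of T_k.
All gears at start simultaneously when N is a common multiple of [8, 15, 18, 24]; the smallest such N is lcm(8, 15, 18, 24).
Start: lcm = T0 = 8
Fold in T1=15: gcd(8, 15) = 1; lcm(8, 15) = 8 * 15 / 1 = 120 / 1 = 120
Fold in T2=18: gcd(120, 18) = 6; lcm(120, 18) = 120 * 18 / 6 = 2160 / 6 = 360
Fold in T3=24: gcd(360, 24) = 24; lcm(360, 24) = 360 * 24 / 24 = 8640 / 24 = 360
Full cycle length = 360

Answer: 360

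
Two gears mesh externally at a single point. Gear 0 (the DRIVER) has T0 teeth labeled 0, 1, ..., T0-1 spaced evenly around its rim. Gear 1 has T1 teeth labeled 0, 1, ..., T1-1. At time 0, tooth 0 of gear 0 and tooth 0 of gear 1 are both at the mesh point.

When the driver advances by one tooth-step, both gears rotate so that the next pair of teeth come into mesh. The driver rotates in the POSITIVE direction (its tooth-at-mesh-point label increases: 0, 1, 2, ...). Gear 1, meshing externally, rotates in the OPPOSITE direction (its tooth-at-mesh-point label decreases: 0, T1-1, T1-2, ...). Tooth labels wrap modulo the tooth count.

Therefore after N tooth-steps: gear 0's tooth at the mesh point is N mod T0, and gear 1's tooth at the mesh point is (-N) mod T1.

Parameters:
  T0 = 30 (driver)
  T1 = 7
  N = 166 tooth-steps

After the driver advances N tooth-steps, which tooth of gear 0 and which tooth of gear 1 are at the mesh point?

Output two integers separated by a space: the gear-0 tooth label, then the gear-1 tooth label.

Gear 0 (driver, T0=30): tooth at mesh = N mod T0
  166 = 5 * 30 + 16, so 166 mod 30 = 16
  gear 0 tooth = 16
Gear 1 (driven, T1=7): tooth at mesh = (-N) mod T1
  166 = 23 * 7 + 5, so 166 mod 7 = 5
  (-166) mod 7 = (-5) mod 7 = 7 - 5 = 2
Mesh after 166 steps: gear-0 tooth 16 meets gear-1 tooth 2

Answer: 16 2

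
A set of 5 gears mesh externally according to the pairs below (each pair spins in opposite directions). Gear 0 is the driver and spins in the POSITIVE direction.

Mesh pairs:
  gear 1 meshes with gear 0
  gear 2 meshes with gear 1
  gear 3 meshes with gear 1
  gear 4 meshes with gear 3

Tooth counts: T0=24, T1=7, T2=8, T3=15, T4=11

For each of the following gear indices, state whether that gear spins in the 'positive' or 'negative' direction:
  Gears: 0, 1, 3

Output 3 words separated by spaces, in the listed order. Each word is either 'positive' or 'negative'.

Gear 0 (driver): positive (depth 0)
  gear 1: meshes with gear 0 -> depth 1 -> negative (opposite of gear 0)
  gear 2: meshes with gear 1 -> depth 2 -> positive (opposite of gear 1)
  gear 3: meshes with gear 1 -> depth 2 -> positive (opposite of gear 1)
  gear 4: meshes with gear 3 -> depth 3 -> negative (opposite of gear 3)
Queried indices 0, 1, 3 -> positive, negative, positive

Answer: positive negative positive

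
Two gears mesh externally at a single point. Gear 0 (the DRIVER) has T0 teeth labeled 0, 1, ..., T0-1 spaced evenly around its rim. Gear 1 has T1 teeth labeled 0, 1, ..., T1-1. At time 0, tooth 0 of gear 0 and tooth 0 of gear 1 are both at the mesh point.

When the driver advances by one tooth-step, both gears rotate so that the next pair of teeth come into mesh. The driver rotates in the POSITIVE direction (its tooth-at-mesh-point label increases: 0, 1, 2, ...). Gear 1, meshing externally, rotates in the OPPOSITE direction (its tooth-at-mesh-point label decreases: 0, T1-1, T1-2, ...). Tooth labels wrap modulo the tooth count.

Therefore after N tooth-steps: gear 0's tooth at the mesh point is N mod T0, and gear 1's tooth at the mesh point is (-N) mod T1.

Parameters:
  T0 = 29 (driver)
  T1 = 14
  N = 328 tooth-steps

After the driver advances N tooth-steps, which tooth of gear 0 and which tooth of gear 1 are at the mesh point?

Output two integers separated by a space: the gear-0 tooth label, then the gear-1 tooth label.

Answer: 9 8

Derivation:
Gear 0 (driver, T0=29): tooth at mesh = N mod T0
  328 = 11 * 29 + 9, so 328 mod 29 = 9
  gear 0 tooth = 9
Gear 1 (driven, T1=14): tooth at mesh = (-N) mod T1
  328 = 23 * 14 + 6, so 328 mod 14 = 6
  (-328) mod 14 = (-6) mod 14 = 14 - 6 = 8
Mesh after 328 steps: gear-0 tooth 9 meets gear-1 tooth 8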